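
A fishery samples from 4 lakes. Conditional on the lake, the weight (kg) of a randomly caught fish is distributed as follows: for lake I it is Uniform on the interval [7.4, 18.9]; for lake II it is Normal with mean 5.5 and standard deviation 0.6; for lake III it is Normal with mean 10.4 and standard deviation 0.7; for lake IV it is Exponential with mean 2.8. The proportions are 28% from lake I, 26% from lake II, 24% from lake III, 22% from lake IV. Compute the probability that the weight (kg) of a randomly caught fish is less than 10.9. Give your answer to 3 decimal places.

Conditional on each lake, P(X < 10.9): I: 0.304348; II: 1; III: 0.762475; IV: 0.979613.
By total probability, P(X < 10.9) = 0.28·0.304348 + 0.26·1 + 0.24·0.762475 + 0.22·0.979613 = 0.743726.

0.744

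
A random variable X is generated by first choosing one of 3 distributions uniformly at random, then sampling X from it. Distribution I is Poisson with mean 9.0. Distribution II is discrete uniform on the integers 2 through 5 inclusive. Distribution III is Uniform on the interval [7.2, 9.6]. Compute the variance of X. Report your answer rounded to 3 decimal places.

9.646

Per component, I: μ=9, E[X²]=90; II: μ=3.5, E[X²]=13.5; III: μ=8.4, E[X²]=71.04.
E[X] = 0.333333·9 + 0.333333·3.5 + 0.333333·8.4 = 6.96667.
E[X²] = 0.333333·90 + 0.333333·13.5 + 0.333333·71.04 = 58.18.
Var(X) = E[X²] − (E[X])² = 58.18 − 48.5344 = 9.64556.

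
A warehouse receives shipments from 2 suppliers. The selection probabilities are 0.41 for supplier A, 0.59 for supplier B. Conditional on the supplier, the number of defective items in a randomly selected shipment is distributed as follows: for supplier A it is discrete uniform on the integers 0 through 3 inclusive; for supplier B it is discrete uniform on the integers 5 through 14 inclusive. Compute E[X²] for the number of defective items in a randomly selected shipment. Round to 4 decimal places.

59.5500

For each component E[X²] = Var + (mean)², giving A: 3.5; B: 98.5.
Overall E[X²] = 0.41·3.5 + 0.59·98.5 = 59.55.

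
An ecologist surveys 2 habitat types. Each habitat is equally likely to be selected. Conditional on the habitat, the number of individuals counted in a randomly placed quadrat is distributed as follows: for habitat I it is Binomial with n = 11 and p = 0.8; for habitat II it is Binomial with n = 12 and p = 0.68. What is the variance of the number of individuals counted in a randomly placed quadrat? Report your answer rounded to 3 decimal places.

2.288

Per component, I: μ=8.8, E[X²]=79.2; II: μ=8.16, E[X²]=69.1968.
E[X] = 0.5·8.8 + 0.5·8.16 = 8.48.
E[X²] = 0.5·79.2 + 0.5·69.1968 = 74.1984.
Var(X) = E[X²] − (E[X])² = 74.1984 − 71.9104 = 2.288.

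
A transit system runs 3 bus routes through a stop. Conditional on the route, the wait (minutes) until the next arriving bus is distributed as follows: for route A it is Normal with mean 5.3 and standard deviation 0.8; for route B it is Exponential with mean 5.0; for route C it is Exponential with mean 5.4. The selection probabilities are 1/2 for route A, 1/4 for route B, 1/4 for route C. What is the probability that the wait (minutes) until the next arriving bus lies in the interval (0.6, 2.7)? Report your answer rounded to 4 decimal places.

Conditional on each route, P(0.6 < X < 2.7): A: 0.000577023; B: 0.304172; C: 0.288309.
By total probability, P(0.6 < X < 2.7) = 0.5·0.000577023 + 0.25·0.304172 + 0.25·0.288309 = 0.148409.

0.1484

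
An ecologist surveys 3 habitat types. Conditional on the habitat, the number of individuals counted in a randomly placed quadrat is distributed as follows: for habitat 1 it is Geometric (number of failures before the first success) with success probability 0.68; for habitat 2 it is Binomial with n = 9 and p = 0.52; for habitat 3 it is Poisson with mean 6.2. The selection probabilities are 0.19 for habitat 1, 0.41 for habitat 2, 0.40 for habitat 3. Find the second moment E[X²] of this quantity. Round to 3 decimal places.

27.931

For each component E[X²] = Var + (mean)², giving 1: 0.913495; 2: 24.1488; 3: 44.64.
Overall E[X²] = 0.19·0.913495 + 0.41·24.1488 + 0.4·44.64 = 27.9306.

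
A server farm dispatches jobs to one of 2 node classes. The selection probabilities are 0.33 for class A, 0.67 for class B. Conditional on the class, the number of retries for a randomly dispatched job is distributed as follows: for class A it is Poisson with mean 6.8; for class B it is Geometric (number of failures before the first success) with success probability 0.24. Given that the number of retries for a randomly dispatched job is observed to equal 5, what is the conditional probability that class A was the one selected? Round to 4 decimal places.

0.5220

Likelihoods P(X=5 | ·): A: 0.134946; B: 0.0608526.
Posterior ∝ prior × likelihood. Numerator for A: 0.33·0.134946 = 0.0445323.
Normalizing constant: 0.33·0.134946 + 0.67·0.0608526 = 0.0853035.
P(A | observation) = 0.0445323 / 0.0853035 = 0.522045.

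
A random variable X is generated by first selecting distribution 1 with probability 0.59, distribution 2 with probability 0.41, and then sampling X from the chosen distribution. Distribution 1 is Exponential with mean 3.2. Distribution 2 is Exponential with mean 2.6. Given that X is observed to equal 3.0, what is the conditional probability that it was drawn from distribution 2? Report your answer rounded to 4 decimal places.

0.4079

Likelihoods f(3.0 | ·): 1: 0.122377; 2: 0.121316.
Posterior ∝ prior × likelihood. Numerator for 2: 0.41·0.121316 = 0.0497395.
Normalizing constant: 0.59·0.122377 + 0.41·0.121316 = 0.121942.
P(2 | observation) = 0.0497395 / 0.121942 = 0.407895.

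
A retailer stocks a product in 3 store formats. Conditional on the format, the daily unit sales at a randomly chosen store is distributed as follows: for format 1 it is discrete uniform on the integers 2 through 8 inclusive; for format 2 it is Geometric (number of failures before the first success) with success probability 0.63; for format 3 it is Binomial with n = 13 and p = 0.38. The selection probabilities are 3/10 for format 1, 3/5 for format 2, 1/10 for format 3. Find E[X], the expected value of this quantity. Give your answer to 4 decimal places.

Component means — 1: 5; 2: 0.587302; 3: 4.94.
E[X] = 0.3·5 + 0.6·0.587302 + 0.1·4.94 = 2.34638.

2.3464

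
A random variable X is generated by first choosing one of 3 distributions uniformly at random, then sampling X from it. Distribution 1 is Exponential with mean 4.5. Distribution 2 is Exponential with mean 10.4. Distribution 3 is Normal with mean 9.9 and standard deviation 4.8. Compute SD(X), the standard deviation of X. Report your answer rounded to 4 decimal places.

Per component, 1: μ=4.5, E[X²]=40.5; 2: μ=10.4, E[X²]=216.32; 3: μ=9.9, E[X²]=121.05.
E[X] = 0.333333·4.5 + 0.333333·10.4 + 0.333333·9.9 = 8.26667.
E[X²] = 0.333333·40.5 + 0.333333·216.32 + 0.333333·121.05 = 125.957.
Var(X) = E[X²] − (E[X])² = 125.957 − 68.3378 = 57.6189.
SD(X) = √57.6189 = 7.59071.

7.5907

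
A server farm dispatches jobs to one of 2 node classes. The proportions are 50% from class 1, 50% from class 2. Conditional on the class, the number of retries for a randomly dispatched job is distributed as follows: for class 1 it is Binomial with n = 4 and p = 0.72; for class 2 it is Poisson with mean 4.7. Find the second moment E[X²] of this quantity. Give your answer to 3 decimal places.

For each component E[X²] = Var + (mean)², giving 1: 9.1008; 2: 26.79.
Overall E[X²] = 0.5·9.1008 + 0.5·26.79 = 17.9454.

17.945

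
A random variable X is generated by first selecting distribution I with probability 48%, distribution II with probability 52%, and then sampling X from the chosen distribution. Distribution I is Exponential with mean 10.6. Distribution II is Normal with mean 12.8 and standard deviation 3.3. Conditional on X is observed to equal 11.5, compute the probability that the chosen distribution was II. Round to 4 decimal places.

Likelihoods f(11.5 | ·): I: 0.0318805; II: 0.111866.
Posterior ∝ prior × likelihood. Numerator for II: 0.52·0.111866 = 0.0581702.
Normalizing constant: 0.48·0.0318805 + 0.52·0.111866 = 0.0734729.
P(II | observation) = 0.0581702 / 0.0734729 = 0.791724.

0.7917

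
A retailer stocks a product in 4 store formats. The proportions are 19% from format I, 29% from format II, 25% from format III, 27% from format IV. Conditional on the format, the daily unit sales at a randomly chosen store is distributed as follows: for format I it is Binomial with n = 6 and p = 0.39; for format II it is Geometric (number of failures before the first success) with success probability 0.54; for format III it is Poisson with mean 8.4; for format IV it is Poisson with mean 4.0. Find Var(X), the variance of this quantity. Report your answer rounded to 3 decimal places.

12.130

Per component, I: μ=2.34, E[X²]=6.903; II: μ=0.851852, E[X²]=2.30316; III: μ=8.4, E[X²]=78.96; IV: μ=4, E[X²]=20.
E[X] = 0.19·2.34 + 0.29·0.851852 + 0.25·8.4 + 0.27·4 = 3.87164.
E[X²] = 0.19·6.903 + 0.29·2.30316 + 0.25·78.96 + 0.27·20 = 27.1195.
Var(X) = E[X²] − (E[X])² = 27.1195 − 14.9896 = 12.1299.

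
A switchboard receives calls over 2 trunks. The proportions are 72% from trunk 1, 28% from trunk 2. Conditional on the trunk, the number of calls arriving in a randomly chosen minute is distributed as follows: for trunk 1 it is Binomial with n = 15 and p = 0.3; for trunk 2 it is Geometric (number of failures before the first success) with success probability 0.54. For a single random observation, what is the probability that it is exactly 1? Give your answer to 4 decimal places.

0.0915

Conditional on each trunk, P(X = 1): 1: 0.03052; 2: 0.2484.
By total probability, P(X = 1) = 0.72·0.03052 + 0.28·0.2484 = 0.0915264.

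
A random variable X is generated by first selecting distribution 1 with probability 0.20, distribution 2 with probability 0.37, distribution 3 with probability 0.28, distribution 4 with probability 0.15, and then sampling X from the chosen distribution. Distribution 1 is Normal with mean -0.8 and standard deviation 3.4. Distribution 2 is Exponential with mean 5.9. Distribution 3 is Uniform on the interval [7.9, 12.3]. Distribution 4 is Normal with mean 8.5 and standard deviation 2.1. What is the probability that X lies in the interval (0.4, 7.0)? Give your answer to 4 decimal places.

Conditional on each component, P(0.4 < X < 7.0): 1: 0.351174; 2: 0.629144; 3: 0; 4: 0.237468.
By total probability, P(0.4 < X < 7.0) = 0.2·0.351174 + 0.37·0.629144 + 0.28·0 + 0.15·0.237468 = 0.338639.

0.3386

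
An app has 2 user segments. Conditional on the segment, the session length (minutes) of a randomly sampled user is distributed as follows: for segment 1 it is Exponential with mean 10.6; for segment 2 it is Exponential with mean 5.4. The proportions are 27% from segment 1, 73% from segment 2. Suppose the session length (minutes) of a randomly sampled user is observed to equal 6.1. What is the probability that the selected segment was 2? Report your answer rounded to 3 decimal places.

Likelihoods f(6.1 | ·): 1: 0.0530603; 2: 0.0598431.
Posterior ∝ prior × likelihood. Numerator for 2: 0.73·0.0598431 = 0.0436855.
Normalizing constant: 0.27·0.0530603 + 0.73·0.0598431 = 0.0580118.
P(2 | observation) = 0.0436855 / 0.0580118 = 0.753045.

0.753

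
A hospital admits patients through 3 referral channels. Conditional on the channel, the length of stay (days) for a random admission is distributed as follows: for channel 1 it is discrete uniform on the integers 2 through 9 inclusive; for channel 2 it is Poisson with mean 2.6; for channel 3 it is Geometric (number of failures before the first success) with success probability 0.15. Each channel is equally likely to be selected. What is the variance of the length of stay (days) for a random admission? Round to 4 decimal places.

17.1917

Per component, 1: μ=5.5, E[X²]=35.5; 2: μ=2.6, E[X²]=9.36; 3: μ=5.66667, E[X²]=69.8889.
E[X] = 0.333333·5.5 + 0.333333·2.6 + 0.333333·5.66667 = 4.58889.
E[X²] = 0.333333·35.5 + 0.333333·9.36 + 0.333333·69.8889 = 38.2496.
Var(X) = E[X²] − (E[X])² = 38.2496 − 21.0579 = 17.1917.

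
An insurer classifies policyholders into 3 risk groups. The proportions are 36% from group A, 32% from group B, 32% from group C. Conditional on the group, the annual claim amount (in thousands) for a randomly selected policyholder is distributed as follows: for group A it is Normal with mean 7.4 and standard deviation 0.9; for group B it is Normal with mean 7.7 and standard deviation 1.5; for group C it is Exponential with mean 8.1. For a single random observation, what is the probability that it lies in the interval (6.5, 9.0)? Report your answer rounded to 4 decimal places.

0.5178

Conditional on each group, P(6.5 < X < 9.0): A: 0.803625; B: 0.595082; C: 0.119028.
By total probability, P(6.5 < X < 9.0) = 0.36·0.803625 + 0.32·0.595082 + 0.32·0.119028 = 0.51782.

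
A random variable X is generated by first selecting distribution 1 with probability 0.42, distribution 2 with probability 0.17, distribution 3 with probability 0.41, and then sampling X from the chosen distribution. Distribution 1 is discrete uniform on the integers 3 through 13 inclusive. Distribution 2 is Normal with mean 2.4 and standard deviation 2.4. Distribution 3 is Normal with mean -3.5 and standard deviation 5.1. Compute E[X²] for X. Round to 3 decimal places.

48.725

For each component E[X²] = Var + (mean)², giving 1: 74; 2: 11.52; 3: 38.26.
Overall E[X²] = 0.42·74 + 0.17·11.52 + 0.41·38.26 = 48.725.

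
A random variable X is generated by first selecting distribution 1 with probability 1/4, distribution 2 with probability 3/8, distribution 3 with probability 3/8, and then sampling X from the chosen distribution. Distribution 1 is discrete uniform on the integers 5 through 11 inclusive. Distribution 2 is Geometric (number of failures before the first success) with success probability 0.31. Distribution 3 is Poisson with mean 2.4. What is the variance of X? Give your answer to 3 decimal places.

10.663

Per component, 1: μ=8, E[X²]=68; 2: μ=2.22581, E[X²]=12.1342; 3: μ=2.4, E[X²]=8.16.
E[X] = 0.25·8 + 0.375·2.22581 + 0.375·2.4 = 3.73468.
E[X²] = 0.25·68 + 0.375·12.1342 + 0.375·8.16 = 24.6103.
Var(X) = E[X²] − (E[X])² = 24.6103 − 13.9478 = 10.6625.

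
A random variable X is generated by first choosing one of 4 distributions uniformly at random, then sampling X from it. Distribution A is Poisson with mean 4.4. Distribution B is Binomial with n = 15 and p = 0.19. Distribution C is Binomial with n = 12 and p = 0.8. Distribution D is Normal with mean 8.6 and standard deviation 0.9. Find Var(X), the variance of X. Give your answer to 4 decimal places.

10.2788

Per component, A: μ=4.4, E[X²]=23.76; B: μ=2.85, E[X²]=10.431; C: μ=9.6, E[X²]=94.08; D: μ=8.6, E[X²]=74.77.
E[X] = 0.25·4.4 + 0.25·2.85 + 0.25·9.6 + 0.25·8.6 = 6.3625.
E[X²] = 0.25·23.76 + 0.25·10.431 + 0.25·94.08 + 0.25·74.77 = 50.7603.
Var(X) = E[X²] − (E[X])² = 50.7603 − 40.4814 = 10.2788.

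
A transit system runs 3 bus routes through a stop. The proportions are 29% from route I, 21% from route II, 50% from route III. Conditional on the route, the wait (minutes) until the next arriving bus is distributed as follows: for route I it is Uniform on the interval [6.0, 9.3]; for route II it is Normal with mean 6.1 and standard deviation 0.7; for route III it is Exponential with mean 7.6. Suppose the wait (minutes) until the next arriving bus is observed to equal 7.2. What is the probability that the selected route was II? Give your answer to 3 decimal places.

0.235

Likelihoods f(7.2 | ·): I: 0.30303; II: 0.165803; III: 0.0510211.
Posterior ∝ prior × likelihood. Numerator for II: 0.21·0.165803 = 0.0348185.
Normalizing constant: 0.29·0.30303 + 0.21·0.165803 + 0.5·0.0510211 = 0.148208.
P(II | observation) = 0.0348185 / 0.148208 = 0.23493.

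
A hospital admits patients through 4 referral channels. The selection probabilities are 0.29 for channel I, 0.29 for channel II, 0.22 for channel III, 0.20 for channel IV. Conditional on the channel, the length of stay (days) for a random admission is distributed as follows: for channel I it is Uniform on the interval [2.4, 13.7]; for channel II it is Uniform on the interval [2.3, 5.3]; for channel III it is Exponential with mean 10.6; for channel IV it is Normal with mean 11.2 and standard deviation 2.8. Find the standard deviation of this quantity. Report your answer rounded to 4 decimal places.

Per component, I: μ=8.05, E[X²]=75.4433; II: μ=3.8, E[X²]=15.19; III: μ=10.6, E[X²]=224.72; IV: μ=11.2, E[X²]=133.28.
E[X] = 0.29·8.05 + 0.29·3.8 + 0.22·10.6 + 0.2·11.2 = 8.0085.
E[X²] = 0.29·75.4433 + 0.29·15.19 + 0.22·224.72 + 0.2·133.28 = 102.378.
Var(X) = E[X²] − (E[X])² = 102.378 − 64.1361 = 38.242.
SD(X) = √38.242 = 6.18401.

6.1840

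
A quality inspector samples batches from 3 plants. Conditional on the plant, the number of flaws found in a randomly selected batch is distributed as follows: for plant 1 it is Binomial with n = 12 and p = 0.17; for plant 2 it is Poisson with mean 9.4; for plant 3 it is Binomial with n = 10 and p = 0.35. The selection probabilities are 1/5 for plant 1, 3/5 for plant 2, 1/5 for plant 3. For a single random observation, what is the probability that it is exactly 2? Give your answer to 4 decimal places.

Conditional on each plant, P(X = 2): 1: 0.295953; 2: 0.00365475; 3: 0.175653.
By total probability, P(X = 2) = 0.2·0.295953 + 0.6·0.00365475 + 0.2·0.175653 = 0.096514.

0.0965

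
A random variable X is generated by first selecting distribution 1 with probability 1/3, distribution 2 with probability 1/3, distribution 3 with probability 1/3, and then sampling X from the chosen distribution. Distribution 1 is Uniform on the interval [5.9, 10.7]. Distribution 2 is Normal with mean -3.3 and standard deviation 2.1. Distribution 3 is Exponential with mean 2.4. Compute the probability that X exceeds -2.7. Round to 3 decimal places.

0.796

Conditional on each component, P(X > -2.7): 1: 1; 2: 0.387548; 3: 1.
By total probability, P(X > -2.7) = 0.333333·1 + 0.333333·0.387548 + 0.333333·1 = 0.795849.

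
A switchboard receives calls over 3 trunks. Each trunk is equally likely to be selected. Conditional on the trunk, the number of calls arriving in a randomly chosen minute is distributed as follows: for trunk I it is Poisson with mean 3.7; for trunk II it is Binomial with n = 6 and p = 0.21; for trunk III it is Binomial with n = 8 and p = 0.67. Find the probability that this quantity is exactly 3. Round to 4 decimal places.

0.1220

Conditional on each trunk, P(X = 3): I: 0.20872; II: 0.0913207; III: 0.0659147.
By total probability, P(X = 3) = 0.333333·0.20872 + 0.333333·0.0913207 + 0.333333·0.0659147 = 0.121985.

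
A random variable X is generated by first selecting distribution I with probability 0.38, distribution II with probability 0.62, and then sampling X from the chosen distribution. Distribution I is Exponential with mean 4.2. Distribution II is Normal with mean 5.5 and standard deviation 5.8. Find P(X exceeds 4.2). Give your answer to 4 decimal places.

0.5048

Conditional on each component, P(X > 4.2): I: 0.367879; II: 0.588675.
By total probability, P(X > 4.2) = 0.38·0.367879 + 0.62·0.588675 = 0.504773.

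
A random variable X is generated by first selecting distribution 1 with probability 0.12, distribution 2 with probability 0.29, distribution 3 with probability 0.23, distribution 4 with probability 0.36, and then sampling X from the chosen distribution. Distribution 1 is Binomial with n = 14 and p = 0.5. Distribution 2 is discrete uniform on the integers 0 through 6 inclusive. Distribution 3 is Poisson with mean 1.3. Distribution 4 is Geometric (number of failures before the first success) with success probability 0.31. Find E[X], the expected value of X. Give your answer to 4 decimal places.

Component means — 1: 7; 2: 3; 3: 1.3; 4: 2.22581.
E[X] = 0.12·7 + 0.29·3 + 0.23·1.3 + 0.36·2.22581 = 2.81029.

2.8103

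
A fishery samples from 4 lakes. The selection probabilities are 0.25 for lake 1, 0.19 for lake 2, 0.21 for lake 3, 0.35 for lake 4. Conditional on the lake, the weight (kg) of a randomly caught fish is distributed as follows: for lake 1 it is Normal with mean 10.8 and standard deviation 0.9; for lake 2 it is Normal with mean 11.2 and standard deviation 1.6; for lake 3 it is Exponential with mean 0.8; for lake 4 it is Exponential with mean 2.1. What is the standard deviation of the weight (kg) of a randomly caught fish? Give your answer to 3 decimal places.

4.919

Per component, 1: μ=10.8, E[X²]=117.45; 2: μ=11.2, E[X²]=128; 3: μ=0.8, E[X²]=1.28; 4: μ=2.1, E[X²]=8.82.
E[X] = 0.25·10.8 + 0.19·11.2 + 0.21·0.8 + 0.35·2.1 = 5.731.
E[X²] = 0.25·117.45 + 0.19·128 + 0.21·1.28 + 0.35·8.82 = 57.0383.
Var(X) = E[X²] − (E[X])² = 57.0383 − 32.8444 = 24.1939.
SD(X) = √24.1939 = 4.91873.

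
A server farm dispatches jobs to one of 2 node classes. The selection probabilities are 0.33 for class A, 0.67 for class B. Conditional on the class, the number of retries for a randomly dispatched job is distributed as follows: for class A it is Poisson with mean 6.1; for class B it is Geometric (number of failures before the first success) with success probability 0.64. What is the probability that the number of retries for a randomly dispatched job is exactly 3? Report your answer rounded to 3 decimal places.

0.048

Conditional on each class, P(X = 3): A: 0.0848481; B: 0.0298598.
By total probability, P(X = 3) = 0.33·0.0848481 + 0.67·0.0298598 = 0.048006.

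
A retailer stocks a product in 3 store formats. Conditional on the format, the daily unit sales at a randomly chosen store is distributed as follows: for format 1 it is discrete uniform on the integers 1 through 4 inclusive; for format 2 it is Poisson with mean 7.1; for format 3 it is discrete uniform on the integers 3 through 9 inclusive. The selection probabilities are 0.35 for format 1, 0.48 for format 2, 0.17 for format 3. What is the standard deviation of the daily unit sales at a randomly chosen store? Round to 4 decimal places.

Per component, 1: μ=2.5, E[X²]=7.5; 2: μ=7.1, E[X²]=57.51; 3: μ=6, E[X²]=40.
E[X] = 0.35·2.5 + 0.48·7.1 + 0.17·6 = 5.303.
E[X²] = 0.35·7.5 + 0.48·57.51 + 0.17·40 = 37.0298.
Var(X) = E[X²] − (E[X])² = 37.0298 − 28.1218 = 8.90799.
SD(X) = √8.90799 = 2.98463.

2.9846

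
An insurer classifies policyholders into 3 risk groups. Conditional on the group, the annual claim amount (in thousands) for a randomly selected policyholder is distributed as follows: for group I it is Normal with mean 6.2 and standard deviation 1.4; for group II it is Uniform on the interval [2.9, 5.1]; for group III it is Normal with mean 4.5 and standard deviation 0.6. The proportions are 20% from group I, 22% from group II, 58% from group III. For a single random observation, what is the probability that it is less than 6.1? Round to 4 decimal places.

Conditional on each group, P(X < 6.1): I: 0.471528; II: 1; III: 0.99617.
By total probability, P(X < 6.1) = 0.2·0.471528 + 0.22·1 + 0.58·0.99617 = 0.892084.

0.8921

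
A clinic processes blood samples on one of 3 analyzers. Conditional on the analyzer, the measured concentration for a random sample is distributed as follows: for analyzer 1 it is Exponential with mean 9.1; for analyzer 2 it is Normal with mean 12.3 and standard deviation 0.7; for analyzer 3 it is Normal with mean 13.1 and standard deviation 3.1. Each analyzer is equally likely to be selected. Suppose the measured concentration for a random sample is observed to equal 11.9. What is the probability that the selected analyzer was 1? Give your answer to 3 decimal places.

0.047

Likelihoods f(11.9 | ·): 1: 0.0297191; 2: 0.484068; 3: 0.119402.
Posterior ∝ prior × likelihood. Numerator for 1: 0.333333·0.0297191 = 0.00990635.
Normalizing constant: 0.333333·0.0297191 + 0.333333·0.484068 + 0.333333·0.119402 = 0.211063.
P(1 | observation) = 0.00990635 / 0.211063 = 0.0469355.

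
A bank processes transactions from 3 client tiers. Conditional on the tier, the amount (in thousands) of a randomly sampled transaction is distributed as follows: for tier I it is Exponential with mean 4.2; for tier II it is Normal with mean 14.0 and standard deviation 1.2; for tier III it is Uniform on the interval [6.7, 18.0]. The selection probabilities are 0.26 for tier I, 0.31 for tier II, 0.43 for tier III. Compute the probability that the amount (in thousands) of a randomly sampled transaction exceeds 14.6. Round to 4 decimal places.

0.2331

Conditional on each tier, P(X > 14.6): I: 0.030925; II: 0.308538; III: 0.300885.
By total probability, P(X > 14.6) = 0.26·0.030925 + 0.31·0.308538 + 0.43·0.300885 = 0.233068.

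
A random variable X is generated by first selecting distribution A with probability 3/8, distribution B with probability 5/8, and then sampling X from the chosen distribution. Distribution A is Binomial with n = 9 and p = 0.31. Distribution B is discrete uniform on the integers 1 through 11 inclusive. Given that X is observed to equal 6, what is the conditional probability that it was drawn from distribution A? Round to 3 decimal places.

0.139

Likelihoods P(X=6 | ·): A: 0.0244904; B: 0.0909091.
Posterior ∝ prior × likelihood. Numerator for A: 0.375·0.0244904 = 0.00918392.
Normalizing constant: 0.375·0.0244904 + 0.625·0.0909091 = 0.0660021.
P(A | observation) = 0.00918392 / 0.0660021 = 0.139146.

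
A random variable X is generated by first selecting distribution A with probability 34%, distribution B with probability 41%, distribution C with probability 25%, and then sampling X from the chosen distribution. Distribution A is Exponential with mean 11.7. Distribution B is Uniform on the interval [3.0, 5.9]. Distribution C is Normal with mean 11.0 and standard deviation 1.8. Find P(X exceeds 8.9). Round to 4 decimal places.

Conditional on each component, P(X > 8.9): A: 0.467347; B: 0; C: 0.878327.
By total probability, P(X > 8.9) = 0.34·0.467347 + 0.41·0 + 0.25·0.878327 = 0.37848.

0.3785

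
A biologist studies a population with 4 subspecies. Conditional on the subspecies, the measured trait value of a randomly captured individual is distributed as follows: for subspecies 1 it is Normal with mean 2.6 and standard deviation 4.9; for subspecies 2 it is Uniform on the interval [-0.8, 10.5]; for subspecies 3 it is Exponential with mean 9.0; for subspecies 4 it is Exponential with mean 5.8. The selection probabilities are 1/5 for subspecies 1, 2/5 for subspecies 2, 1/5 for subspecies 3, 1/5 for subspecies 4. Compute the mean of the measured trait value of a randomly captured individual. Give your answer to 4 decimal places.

Component means — 1: 2.6; 2: 4.85; 3: 9; 4: 5.8.
E[X] = 0.2·2.6 + 0.4·4.85 + 0.2·9 + 0.2·5.8 = 5.42.

5.4200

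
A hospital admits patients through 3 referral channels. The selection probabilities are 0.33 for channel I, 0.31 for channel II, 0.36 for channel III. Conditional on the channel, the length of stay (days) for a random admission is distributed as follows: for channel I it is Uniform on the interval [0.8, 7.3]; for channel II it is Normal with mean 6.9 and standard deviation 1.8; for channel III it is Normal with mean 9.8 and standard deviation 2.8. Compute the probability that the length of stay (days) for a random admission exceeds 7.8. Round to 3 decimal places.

Conditional on each channel, P(X > 7.8): I: 0; II: 0.308538; III: 0.762475.
By total probability, P(X > 7.8) = 0.33·0 + 0.31·0.308538 + 0.36·0.762475 = 0.370138.

0.370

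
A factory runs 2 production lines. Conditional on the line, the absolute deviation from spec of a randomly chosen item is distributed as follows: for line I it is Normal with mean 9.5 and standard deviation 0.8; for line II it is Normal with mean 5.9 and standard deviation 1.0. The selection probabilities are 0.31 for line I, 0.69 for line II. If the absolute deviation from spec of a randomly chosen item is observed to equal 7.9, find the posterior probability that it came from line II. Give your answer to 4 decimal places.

0.6404

Likelihoods f(7.9 | ·): I: 0.0674887; II: 0.053991.
Posterior ∝ prior × likelihood. Numerator for II: 0.69·0.053991 = 0.0372538.
Normalizing constant: 0.31·0.0674887 + 0.69·0.053991 = 0.0581753.
P(II | observation) = 0.0372538 / 0.0581753 = 0.640371.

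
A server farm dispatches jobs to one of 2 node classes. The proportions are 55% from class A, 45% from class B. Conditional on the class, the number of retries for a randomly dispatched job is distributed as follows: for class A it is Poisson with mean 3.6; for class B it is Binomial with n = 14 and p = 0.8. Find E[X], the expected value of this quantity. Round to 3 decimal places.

Component means — A: 3.6; B: 11.2.
E[X] = 0.55·3.6 + 0.45·11.2 = 7.02.

7.020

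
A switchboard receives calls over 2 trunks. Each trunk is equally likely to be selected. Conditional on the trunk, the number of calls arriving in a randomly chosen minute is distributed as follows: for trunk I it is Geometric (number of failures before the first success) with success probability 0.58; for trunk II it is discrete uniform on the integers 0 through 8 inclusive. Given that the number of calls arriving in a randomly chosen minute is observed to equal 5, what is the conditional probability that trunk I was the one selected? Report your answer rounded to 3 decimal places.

0.064

Likelihoods P(X=5 | ·): I: 0.00758009; II: 0.111111.
Posterior ∝ prior × likelihood. Numerator for I: 0.5·0.00758009 = 0.00379005.
Normalizing constant: 0.5·0.00758009 + 0.5·0.111111 = 0.0593456.
P(I | observation) = 0.00379005 / 0.0593456 = 0.063864.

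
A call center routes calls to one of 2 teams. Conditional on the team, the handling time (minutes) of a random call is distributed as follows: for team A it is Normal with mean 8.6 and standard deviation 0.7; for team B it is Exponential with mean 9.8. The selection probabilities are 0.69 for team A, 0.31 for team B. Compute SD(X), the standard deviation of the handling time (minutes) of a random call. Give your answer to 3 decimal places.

5.515

Per component, A: μ=8.6, E[X²]=74.45; B: μ=9.8, E[X²]=192.08.
E[X] = 0.69·8.6 + 0.31·9.8 = 8.972.
E[X²] = 0.69·74.45 + 0.31·192.08 = 110.915.
Var(X) = E[X²] − (E[X])² = 110.915 − 80.4968 = 30.4185.
SD(X) = √30.4185 = 5.5153.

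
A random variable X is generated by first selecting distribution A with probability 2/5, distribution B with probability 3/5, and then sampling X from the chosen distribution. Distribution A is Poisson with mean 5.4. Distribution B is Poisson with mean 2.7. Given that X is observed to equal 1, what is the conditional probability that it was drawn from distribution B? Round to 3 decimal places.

Likelihoods P(X=1 | ·): A: 0.0243895; B: 0.181455.
Posterior ∝ prior × likelihood. Numerator for B: 0.6·0.181455 = 0.108873.
Normalizing constant: 0.4·0.0243895 + 0.6·0.181455 = 0.118629.
P(B | observation) = 0.108873 / 0.118629 = 0.917762.

0.918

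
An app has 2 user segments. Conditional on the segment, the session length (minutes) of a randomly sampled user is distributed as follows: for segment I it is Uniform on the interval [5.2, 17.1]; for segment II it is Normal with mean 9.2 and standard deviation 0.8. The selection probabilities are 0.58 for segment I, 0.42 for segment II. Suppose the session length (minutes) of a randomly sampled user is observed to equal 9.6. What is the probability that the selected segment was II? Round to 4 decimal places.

0.7913

Likelihoods f(9.6 | ·): I: 0.0840336; II: 0.440082.
Posterior ∝ prior × likelihood. Numerator for II: 0.42·0.440082 = 0.184834.
Normalizing constant: 0.58·0.0840336 + 0.42·0.440082 = 0.233574.
P(II | observation) = 0.184834 / 0.233574 = 0.791331.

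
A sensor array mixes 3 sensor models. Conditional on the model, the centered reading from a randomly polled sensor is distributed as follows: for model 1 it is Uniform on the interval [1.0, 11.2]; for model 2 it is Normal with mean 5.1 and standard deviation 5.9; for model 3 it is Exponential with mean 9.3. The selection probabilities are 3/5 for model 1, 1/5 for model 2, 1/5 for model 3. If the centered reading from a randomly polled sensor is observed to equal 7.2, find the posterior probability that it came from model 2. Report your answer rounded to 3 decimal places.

Likelihoods f(7.2 | ·): 1: 0.0980392; 2: 0.063467; 3: 0.049578.
Posterior ∝ prior × likelihood. Numerator for 2: 0.2·0.063467 = 0.0126934.
Normalizing constant: 0.6·0.0980392 + 0.2·0.063467 + 0.2·0.049578 = 0.0814325.
P(2 | observation) = 0.0126934 / 0.0814325 = 0.155876.

0.156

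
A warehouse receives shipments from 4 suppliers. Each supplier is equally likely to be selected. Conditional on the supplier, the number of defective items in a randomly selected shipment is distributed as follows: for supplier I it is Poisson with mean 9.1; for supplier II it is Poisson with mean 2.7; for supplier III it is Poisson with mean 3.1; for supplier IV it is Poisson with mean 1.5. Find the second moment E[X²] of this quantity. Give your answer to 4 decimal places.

For each component E[X²] = Var + (mean)², giving I: 91.91; II: 9.99; III: 12.71; IV: 3.75.
Overall E[X²] = 0.25·91.91 + 0.25·9.99 + 0.25·12.71 + 0.25·3.75 = 29.59.

29.5900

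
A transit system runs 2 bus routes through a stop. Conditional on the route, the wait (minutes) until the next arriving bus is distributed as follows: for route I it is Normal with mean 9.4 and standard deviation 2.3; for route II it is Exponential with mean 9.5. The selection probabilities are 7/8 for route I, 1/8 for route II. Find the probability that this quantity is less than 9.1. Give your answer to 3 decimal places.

Conditional on each route, P(X < 9.1): I: 0.448111; II: 0.6163.
By total probability, P(X < 9.1) = 0.875·0.448111 + 0.125·0.6163 = 0.469135.

0.469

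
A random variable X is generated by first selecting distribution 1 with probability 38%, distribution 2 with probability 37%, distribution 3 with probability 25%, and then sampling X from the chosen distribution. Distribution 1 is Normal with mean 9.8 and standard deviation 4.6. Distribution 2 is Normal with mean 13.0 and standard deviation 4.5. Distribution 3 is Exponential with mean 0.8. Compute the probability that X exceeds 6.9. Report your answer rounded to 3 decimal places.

Conditional on each component, P(X > 6.9): 1: 0.735795; 2: 0.91238; 3: 0.00017956.
By total probability, P(X > 6.9) = 0.38·0.735795 + 0.37·0.91238 + 0.25·0.00017956 = 0.617227.

0.617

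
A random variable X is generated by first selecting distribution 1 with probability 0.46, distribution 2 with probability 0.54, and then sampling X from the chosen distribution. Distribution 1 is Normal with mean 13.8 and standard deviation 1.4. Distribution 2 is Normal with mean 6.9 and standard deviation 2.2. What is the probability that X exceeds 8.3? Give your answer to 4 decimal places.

Conditional on each component, P(X > 8.3): 1: 0.999957; 2: 0.26227.
By total probability, P(X > 8.3) = 0.46·0.999957 + 0.54·0.26227 = 0.601606.

0.6016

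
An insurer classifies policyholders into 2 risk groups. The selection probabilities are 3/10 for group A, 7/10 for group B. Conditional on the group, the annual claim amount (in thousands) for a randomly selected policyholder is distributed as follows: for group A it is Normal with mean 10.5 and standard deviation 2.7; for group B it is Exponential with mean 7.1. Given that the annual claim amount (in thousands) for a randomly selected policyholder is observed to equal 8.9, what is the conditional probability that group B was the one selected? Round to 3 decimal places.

Likelihoods f(8.9 | ·): A: 0.123963; B: 0.040211.
Posterior ∝ prior × likelihood. Numerator for B: 0.7·0.040211 = 0.0281477.
Normalizing constant: 0.3·0.123963 + 0.7·0.040211 = 0.0653365.
P(B | observation) = 0.0281477 / 0.0653365 = 0.430811.

0.431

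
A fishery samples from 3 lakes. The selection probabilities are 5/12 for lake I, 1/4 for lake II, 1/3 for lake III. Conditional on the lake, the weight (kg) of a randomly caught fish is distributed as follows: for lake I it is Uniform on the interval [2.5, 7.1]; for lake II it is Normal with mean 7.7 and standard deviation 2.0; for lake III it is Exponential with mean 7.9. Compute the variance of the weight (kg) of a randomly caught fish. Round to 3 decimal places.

24.752

Per component, I: μ=4.8, E[X²]=24.8033; II: μ=7.7, E[X²]=63.29; III: μ=7.9, E[X²]=124.82.
E[X] = 0.416667·4.8 + 0.25·7.7 + 0.333333·7.9 = 6.55833.
E[X²] = 0.416667·24.8033 + 0.25·63.29 + 0.333333·124.82 = 67.7639.
Var(X) = E[X²] − (E[X])² = 67.7639 − 43.0117 = 24.7522.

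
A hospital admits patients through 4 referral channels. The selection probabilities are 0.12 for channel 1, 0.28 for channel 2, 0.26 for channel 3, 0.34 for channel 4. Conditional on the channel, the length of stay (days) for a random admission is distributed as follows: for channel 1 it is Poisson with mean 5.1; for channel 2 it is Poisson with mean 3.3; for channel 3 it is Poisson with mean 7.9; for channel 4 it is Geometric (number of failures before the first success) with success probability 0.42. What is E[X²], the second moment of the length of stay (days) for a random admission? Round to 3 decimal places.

27.753

For each component E[X²] = Var + (mean)², giving 1: 31.11; 2: 14.19; 3: 70.31; 4: 5.19501.
Overall E[X²] = 0.12·31.11 + 0.28·14.19 + 0.26·70.31 + 0.34·5.19501 = 27.7533.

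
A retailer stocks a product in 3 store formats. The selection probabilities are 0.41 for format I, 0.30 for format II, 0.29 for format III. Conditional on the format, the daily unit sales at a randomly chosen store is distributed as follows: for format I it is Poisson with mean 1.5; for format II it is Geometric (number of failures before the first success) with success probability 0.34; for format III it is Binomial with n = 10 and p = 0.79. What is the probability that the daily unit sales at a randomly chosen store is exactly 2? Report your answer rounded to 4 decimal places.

Conditional on each format, P(X = 2): I: 0.251021; II: 0.148104; III: 0.000106224.
By total probability, P(X = 2) = 0.41·0.251021 + 0.3·0.148104 + 0.29·0.000106224 = 0.147381.

0.1474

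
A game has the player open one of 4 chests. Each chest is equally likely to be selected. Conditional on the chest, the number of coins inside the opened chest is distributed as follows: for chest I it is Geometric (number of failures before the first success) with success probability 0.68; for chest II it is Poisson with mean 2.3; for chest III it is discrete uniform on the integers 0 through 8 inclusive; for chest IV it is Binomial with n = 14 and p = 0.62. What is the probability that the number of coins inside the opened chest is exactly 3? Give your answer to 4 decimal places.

0.0847

Conditional on each chest, P(X = 3): I: 0.0222822; II: 0.203308; III: 0.111111; IV: 0.00206965.
By total probability, P(X = 3) = 0.25·0.0222822 + 0.25·0.203308 + 0.25·0.111111 + 0.25·0.00206965 = 0.0846928.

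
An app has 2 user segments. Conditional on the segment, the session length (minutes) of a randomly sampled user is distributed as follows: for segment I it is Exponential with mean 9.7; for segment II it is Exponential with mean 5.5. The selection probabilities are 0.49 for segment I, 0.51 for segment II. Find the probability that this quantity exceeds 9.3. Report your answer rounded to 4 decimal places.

Conditional on each segment, P(X > 9.3): I: 0.383367; II: 0.184352.
By total probability, P(X > 9.3) = 0.49·0.383367 + 0.51·0.184352 = 0.281869.

0.2819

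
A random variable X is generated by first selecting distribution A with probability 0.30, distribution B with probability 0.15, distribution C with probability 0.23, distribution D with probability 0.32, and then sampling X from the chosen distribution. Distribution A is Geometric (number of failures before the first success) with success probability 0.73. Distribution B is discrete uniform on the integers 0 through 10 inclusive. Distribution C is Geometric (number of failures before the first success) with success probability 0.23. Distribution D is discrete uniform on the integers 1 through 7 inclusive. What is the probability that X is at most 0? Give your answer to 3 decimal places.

0.286

Conditional on each component, P(X ≤ 0): A: 0.73; B: 0.0909091; C: 0.23; D: 0.
By total probability, P(X ≤ 0) = 0.3·0.73 + 0.15·0.0909091 + 0.23·0.23 + 0.32·0 = 0.285536.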